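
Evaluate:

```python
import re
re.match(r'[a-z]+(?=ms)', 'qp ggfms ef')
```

With `match`, the pattern is implicitly anchored at the beginning.
Here the string doesn't start with a match, so the call returns None.

None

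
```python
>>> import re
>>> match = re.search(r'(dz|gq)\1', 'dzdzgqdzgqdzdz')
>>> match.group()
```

'dzdz'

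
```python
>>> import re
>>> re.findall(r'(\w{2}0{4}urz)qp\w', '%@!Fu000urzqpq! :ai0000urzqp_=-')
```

['ai0000urz']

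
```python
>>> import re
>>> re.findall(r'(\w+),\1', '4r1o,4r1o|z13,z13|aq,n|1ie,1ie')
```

A backreference is literal: `\1` must see the identical characters the first group matched.
`findall` collects group 1 from each match (3 total).

['4r1o', 'z13', '1ie']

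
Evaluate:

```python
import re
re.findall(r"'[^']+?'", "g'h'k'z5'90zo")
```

["'h'", "'z5'"]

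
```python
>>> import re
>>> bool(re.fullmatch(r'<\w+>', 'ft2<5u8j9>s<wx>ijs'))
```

False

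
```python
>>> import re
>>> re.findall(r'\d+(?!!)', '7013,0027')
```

['7013', '0027']

The negative lookaround is zero-width — it rules out positions where the adjacent text would match, without consuming anything.
`findall` yields the raw match text (2 of them) because the pattern has no groups.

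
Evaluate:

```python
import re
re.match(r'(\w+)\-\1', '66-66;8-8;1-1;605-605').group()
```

'66-66'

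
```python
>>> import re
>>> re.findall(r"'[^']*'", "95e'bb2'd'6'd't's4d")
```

["'bb2'", "'6'", "'t'"]

Since nothing is captured, `findall` lists the 3 matched substrings directly.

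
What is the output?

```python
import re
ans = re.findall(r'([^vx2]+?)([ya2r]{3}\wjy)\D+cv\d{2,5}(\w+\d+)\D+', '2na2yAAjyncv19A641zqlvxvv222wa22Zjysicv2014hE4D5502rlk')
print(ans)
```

[('w', 'a22Zjy', 'hE4D5502')]

The pattern matches one or more of any character except [vx2] (lazy) (captured); then exactly 3 of one of [ya2r], then a word character, then the literal 'jy' (captured); then one or more of a non-digit, then the literal 'cv', then 2 to 5 of a digit; then one or more of a word character, then one or more of a digit (captured); then one or more of a non-digit.
With 3 capturing groups, `findall` returns a 3-tuple per match.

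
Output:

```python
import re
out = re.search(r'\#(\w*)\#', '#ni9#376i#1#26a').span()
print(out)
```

(0, 5)

`re.search` tries every starting position until one works.
The match spans [0:5] → '#ni9#'.
Captured: group 1 = 'ni9'.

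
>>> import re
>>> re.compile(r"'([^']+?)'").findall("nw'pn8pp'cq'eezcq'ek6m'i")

['pn8pp', 'eezcq']

Matches: at [2:9] match "'pn8pp'", group 1 = 'pn8pp'; at [11:18] match "'eezcq'", group 1 = 'eezcq'.
With a single group, `findall` returns only what that group captured — 2 items.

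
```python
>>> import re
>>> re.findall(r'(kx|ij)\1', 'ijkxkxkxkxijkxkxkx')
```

`\1` has to match the exact text group 1 already captured.
Matches: at [2:6] match 'kxkx', group 1 = 'kx'; at [6:10] match 'kxkx', group 1 = 'kx'; at [12:16] match 'kxkx', group 1 = 'kx'.
With a single group, `findall` returns only what that group captured — 3 items.

['kx', 'kx', 'kx']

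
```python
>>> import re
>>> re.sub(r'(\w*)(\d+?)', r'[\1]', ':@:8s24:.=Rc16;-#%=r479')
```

':@:[8s2]:.=[Rc1];-#%=[r47]'

The pattern matches zero or more of a word character (captured); then one or more of a digit (lazy) (captured).
Matches: at [3:7] → '8s24'; at [10:14] → 'Rc16'; at [19:23] → 'r479'.
`\1` in the replacement pulls in group 1's text for each match.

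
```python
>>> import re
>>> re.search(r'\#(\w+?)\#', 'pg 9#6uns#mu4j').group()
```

'#6uns#'

Unlike `match`, `search` isn't anchored — it looks for the pattern anywhere in the string.
The match spans [4:10] → '#6uns#'.
Captured: group 1 = '6uns'.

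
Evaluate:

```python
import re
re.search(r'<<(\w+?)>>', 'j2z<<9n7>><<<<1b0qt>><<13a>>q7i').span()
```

(3, 10)

`search` walks the string left to right and returns the first match it finds.
The match spans [3:10] → '<<9n7>>'.
Captured: group 1 = '9n7'.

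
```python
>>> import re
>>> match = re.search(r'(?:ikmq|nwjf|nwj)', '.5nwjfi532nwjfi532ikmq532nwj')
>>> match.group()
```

'nwjf'

Branches in `(...|...)` are attempted left-to-right; the first branch that allows the whole pattern to succeed is taken.
`search` walks the string left to right and returns the first match it finds.
The match spans [2:6] → 'nwjf'.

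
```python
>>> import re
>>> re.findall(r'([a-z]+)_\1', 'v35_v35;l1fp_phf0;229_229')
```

['p']

A backreference is literal: `\1` must see the identical characters the first group matched.
Walking the string: at [11:14] match 'p_p', group 1 = 'p'.
Because there's exactly one group, `findall` drops the full match and keeps group 1 from the one hit.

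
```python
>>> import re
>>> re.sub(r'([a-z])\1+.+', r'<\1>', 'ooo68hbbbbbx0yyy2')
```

'<o>'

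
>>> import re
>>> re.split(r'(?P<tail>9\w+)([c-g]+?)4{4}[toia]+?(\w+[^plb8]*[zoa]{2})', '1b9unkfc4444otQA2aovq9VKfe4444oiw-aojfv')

A `+?`/`*?`/`{m,n}?` starts at its minimum and grows only as far as needed for what follows to match.
With a capturing group present, the delimiter's captured portion is kept in the result list.

['1b', '9unkfc4444otQA2aovq9VKf', 'e', 'iw-ao', 'jfv']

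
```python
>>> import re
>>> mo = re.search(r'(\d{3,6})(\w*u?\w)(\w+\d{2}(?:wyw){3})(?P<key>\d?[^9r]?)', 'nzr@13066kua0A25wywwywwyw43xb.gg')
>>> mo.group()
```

'13066kua0A25wywwywwyw43'

Pattern: 3 to 6 of a digit (captured); then zero or more of a word character, then optionally a literal 'u', then a word character (captured); then one or more of a word character, then exactly 2 of a digit, then the literal 'wyw' repeated 3 times (captured); then optionally a digit, then optionally any character except [9r] (captured as 'key').
The match spans [4:27] → '13066kua0A25wywwywwyw43'.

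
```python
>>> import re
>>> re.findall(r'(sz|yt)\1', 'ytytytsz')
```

['yt']

After group 1 captures some text, `\1` only succeeds where that same text appears again.
Matches: at [0:4] match 'ytyt', group 1 = 'yt'.
`findall` collects group 1 from the one match (1 total).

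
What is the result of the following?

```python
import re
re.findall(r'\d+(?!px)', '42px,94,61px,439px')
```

['4', '94', '6', '43']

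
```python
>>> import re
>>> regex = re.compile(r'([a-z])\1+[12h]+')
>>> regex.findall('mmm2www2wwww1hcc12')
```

A backreference is literal: `\1` must see the identical characters the first group matched.
Scanning left to right: at [0:4] match 'mmm2', group 1 = 'm'; at [4:8] match 'www2', group 1 = 'w'; at [8:14] match 'wwww1h', group 1 = 'w'; at [14:18] match 'cc12', group 1 = 'c'.
`findall` collects group 1 from each match (4 total).

['m', 'w', 'w', 'c']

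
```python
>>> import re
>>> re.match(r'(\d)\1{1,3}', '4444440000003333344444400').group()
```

`\1` has to match the exact text group 1 already captured.
`re.match` only tries the pattern at the start of the string.
The match spans [0:4] → '4444'.
Captured: group 1 = '4'.

'4444'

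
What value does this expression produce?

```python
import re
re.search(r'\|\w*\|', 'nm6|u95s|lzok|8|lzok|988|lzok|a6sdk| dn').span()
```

Unlike `match`, `search` isn't anchored — it looks for the pattern anywhere in the string.
The match spans [3:9] → '|u95s|'.

(3, 9)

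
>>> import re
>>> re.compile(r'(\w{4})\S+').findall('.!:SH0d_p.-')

['SH0d']

Pattern: exactly 4 of a word character (captured); then one or more of a non-whitespace character.
Walking the string: at [3:11] match 'SH0d_p.-', group 1 = 'SH0d'.
Because there's exactly one group, `findall` drops the full match and keeps group 1 from the one hit.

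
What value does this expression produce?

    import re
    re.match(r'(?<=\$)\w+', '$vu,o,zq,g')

The `(?=…)`/`(?<=…)` assertion just peeks at neighbouring text; it doesn't advance the match position.
With `match`, the pattern is implicitly anchored at the beginning.
Here position 0 doesn't satisfy it, so the call returns None.

None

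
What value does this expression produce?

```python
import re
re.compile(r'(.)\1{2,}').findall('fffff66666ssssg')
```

['f', '6', 's']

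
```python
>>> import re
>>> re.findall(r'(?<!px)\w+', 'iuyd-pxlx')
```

['iuyd', 'pxlx']

The negative lookahead/lookbehind blocks any match where the forbidden context is present.
Scanning left to right: at [0:4] → 'iuyd'; at [5:9] → 'pxlx'.
No capturing groups, so `findall` returns the 2 full match strings.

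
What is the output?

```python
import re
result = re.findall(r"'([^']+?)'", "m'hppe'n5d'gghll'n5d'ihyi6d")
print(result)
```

['hppe', 'gghll']

With a single group, `findall` returns only what that group captured — 2 items.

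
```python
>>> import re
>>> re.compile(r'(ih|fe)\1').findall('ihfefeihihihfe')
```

The backreference `\1` re-matches whatever the first group consumed, character for character.
Because there's exactly one group, `findall` drops the full match and keeps group 1 from each hit.

['fe', 'ih']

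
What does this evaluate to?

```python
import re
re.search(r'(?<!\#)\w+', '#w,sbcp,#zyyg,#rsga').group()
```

The negative lookaround is zero-width — it rules out positions where the adjacent text would match, without consuming anything.
`re.search` tries every starting position until one works.
The match spans [3:7] → 'sbcp'.

'sbcp'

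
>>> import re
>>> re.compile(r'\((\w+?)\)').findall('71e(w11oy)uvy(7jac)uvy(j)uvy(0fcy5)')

['w11oy', '7jac', 'j', '0fcy5']

With a single group, `findall` returns only what that group captured — 4 items.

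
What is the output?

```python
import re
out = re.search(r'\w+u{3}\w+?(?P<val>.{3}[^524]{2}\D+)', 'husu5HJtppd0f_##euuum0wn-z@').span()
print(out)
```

(16, 27)

This matches one or more of a word character, then exactly 3 of the literal 'u', then one or more of a word character (lazy); then exactly 3 of any character, then exactly 2 of any character except [524], then one or more of a non-digit (captured as 'val').
Unlike `match`, `search` isn't anchored — it looks for the pattern anywhere in the string.
The match spans [16:27] → 'euuum0wn-z@'.
Captured: group 1 = '0wn-z@'.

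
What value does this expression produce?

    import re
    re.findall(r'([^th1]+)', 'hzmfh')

This matches one or more of any character except [th1] (captured).
Walking the string: at [1:4] match 'zmf', group 1 = 'zmf'.
With a single group, `findall` returns only what that group captured — 1 item.

['zmf']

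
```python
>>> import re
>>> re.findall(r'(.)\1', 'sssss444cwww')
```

After group 1 captures some text, `\1` only succeeds where that same text appears again.
Matches: at [0:2] match 'ss', group 1 = 's'; at [2:4] match 'ss', group 1 = 's'; at [5:7] match '44', group 1 = '4'; at [9:11] match 'ww', group 1 = 'w'.
Because there's exactly one group, `findall` drops the full match and keeps group 1 from each hit.

['s', 's', '4', 'w']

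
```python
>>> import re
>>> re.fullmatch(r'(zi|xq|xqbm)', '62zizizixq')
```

`fullmatch` succeeds only if the pattern covers the string from start to end.
Here the string isn't matched end-to-end, so the call returns None.

None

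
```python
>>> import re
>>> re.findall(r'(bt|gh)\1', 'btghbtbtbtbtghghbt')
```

['bt', 'bt', 'gh']

`\1` is not a pattern — it's the concrete string captured by group 1, re-applied verbatim.
Walking the string: at [4:8] match 'btbt', group 1 = 'bt'; at [8:12] match 'btbt', group 1 = 'bt'; at [12:16] match 'ghgh', group 1 = 'gh'.
One capturing group, so `findall` returns just the captured substring from each match — 3 in all.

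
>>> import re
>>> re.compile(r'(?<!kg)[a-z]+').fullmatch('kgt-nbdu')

The negative lookahead/lookbehind blocks any match where the forbidden context is present.
`re.fullmatch` is like wrapping the pattern in `^…$` (in single-line mode).
Here the string isn't matched end-to-end, so the call returns None.

None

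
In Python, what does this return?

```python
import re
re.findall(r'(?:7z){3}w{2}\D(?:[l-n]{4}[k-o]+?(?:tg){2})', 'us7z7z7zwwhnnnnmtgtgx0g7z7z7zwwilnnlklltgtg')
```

['7z7z7zwwhnnnnmtgtg', '7z7z7zwwilnnlklltgtg']

`findall` yields the raw match text (2 of them) because the pattern has no groups.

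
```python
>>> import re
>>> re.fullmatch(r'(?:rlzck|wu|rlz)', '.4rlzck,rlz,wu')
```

None

For `fullmatch`, every character of the input must be accounted for by the pattern.
Here there's no way to consume every character, so the call returns None.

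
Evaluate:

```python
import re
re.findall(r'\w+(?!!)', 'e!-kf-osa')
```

A negative assertion filters positions out without eating any characters.
Scanning left to right: at [3:5] → 'kf'; at [6:9] → 'osa'.
With no groups in the pattern, `findall` gives back each whole match — 2 here.

['kf', 'osa']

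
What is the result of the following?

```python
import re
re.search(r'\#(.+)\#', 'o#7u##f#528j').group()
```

'#7u##f#'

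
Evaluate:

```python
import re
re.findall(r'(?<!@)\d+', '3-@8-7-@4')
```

The negative lookaround is zero-width — it rules out positions where the adjacent text would match, without consuming anything.
Matches: at [0:1] → '3'; at [5:6] → '7'.
With no groups in the pattern, `findall` gives back each whole match — 2 here.

['3', '7']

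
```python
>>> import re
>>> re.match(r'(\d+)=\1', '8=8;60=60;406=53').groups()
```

('8',)

The match spans [0:3] → '8=8'.
Captured: group 1 = '8'.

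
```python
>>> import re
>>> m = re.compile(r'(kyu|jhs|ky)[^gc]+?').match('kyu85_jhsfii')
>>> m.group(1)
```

Alternation tries branches left to right and keeps the first one that lets the overall match succeed at that position.
`re.match` won't scan ahead — the pattern has to work from the very first character.
The match spans [0:4] → 'kyu8'.
Captured: group 1 = 'kyu'.

'kyu'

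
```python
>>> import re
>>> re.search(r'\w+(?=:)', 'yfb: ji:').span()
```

The positive lookaround only admits positions where the adjacent text matches; those characters stay outside the span.
The match spans [0:3] → 'yfb'.

(0, 3)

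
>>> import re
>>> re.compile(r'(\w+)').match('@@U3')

The pattern matches one or more of a word character (captured).
`re.match` won't scan ahead — the pattern has to work from the very first character.
Here position 0 doesn't satisfy it, so the call returns None.

None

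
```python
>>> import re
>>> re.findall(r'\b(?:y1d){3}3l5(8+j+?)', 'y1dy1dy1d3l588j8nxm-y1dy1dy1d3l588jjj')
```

The pattern matches a word boundary (`\b`, zero-width); then the literal 'y1d' repeated 3 times, then the literal '3l5'; then one or more of a literal '8', then one or more of the literal 'j' (lazy) (captured).
A non-greedy quantifier consumes as few characters as it can — just enough that the remainder of the pattern still matches from where it stops; whatever follows it matches normally.
Scanning left to right: at [0:15] match 'y1dy1dy1d3l588j', group 1 = '88j'; at [20:35] match 'y1dy1dy1d3l588j', group 1 = '88j'.
Because there's exactly one group, `findall` drops the full match and keeps group 1 from each hit.

['88j', '88j']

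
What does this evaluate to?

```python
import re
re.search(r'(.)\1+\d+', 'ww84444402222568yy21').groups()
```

`\1` has to match the exact text group 1 already captured.
`re.search` tries every starting position until one works.
The match spans [0:16] → 'ww84444402222568'.
Captured: group 1 = 'w'.

('w',)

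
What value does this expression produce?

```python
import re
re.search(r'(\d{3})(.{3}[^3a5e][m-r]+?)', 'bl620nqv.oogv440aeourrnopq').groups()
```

('620', 'nqv.o')

The match spans [2:10] → '620nqv.o'.
Captured: group 1 = '620', group 2 = 'nqv.o'.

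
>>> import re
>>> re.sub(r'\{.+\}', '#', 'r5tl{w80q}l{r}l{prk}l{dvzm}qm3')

'r5tl#qm3'

Matches: at [4:27] → '{w80q}l{r}l{prk}l{dvzm}'.
Each match is replaced by '#'.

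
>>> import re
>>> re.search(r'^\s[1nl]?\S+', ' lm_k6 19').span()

This matches anchored at the start of the string; then whitespace, then optionally one of [1nl]; then one or more of a non-whitespace character.
The match spans [0:6] → ' lm_k6'.

(0, 6)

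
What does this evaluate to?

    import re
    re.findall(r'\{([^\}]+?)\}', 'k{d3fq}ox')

Walking the string: at [1:7] match '{d3fq}', group 1 = 'd3fq'.
One capturing group, so `findall` returns just the captured substring from the one match — 1 in all.

['d3fq']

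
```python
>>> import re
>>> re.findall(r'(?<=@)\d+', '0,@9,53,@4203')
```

Because the assertion is zero-width, the text it checks is not consumed and won't appear in the result.
Walking the string: at [3:4] → '9'; at [9:13] → '4203'.
Since nothing is captured, `findall` lists the 2 matched substrings directly.

['9', '4203']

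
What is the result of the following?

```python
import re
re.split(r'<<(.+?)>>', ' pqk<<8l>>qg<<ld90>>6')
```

[' pqk', '8l', 'qg', 'ld90', '6']

The group in the pattern means `split` returns the separators' captures alongside the pieces.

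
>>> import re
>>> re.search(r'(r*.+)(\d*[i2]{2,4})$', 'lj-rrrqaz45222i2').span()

(0, 16)

This matches zero or more of a literal 'r', then one or more of any character (captured); then zero or more of a digit, then 2 to 4 of one of [i2] (captured); then anchored at the end.
The match spans [0:16] → 'lj-rrrqaz45222i2'.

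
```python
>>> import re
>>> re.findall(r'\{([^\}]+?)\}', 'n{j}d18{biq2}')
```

Matches: at [1:4] match '{j}', group 1 = 'j'; at [7:13] match '{biq2}', group 1 = 'biq2'.
With a single group, `findall` returns only what that group captured — 2 items.

['j', 'biq2']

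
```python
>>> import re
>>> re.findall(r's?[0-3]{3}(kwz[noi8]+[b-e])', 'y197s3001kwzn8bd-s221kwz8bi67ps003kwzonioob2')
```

['kwzn8b', 'kwz8b', 'kwzonioob']

Because there's exactly one group, `findall` drops the full match and keeps group 1 from each hit.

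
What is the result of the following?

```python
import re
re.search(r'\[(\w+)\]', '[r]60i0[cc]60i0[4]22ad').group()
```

`search` walks the string left to right and returns the first match it finds.
The match spans [0:3] → '[r]'.
Captured: group 1 = 'r'.

'[r]'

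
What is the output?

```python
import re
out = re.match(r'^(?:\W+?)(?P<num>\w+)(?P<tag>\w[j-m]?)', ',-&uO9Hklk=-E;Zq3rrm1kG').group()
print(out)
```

,-&uO9Hklk

`re.match` only tries the pattern at the start of the string.
The match spans [0:10] → ',-&uO9Hklk'.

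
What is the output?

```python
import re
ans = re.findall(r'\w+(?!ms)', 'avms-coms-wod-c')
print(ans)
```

['avms', 'coms', 'wod', 'c']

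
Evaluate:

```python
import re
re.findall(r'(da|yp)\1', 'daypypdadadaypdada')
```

['yp', 'da', 'da']

A backreference is literal: `\1` must see the identical characters the first group matched.
One capturing group, so `findall` returns just the captured substring from each match — 3 in all.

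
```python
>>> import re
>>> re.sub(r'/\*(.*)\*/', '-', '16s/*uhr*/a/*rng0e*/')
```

'16s-'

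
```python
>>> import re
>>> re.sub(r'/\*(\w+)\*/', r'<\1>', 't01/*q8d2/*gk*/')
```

The replacement refers to a captured group, so each match is rewritten using its own captured text.

't01/*q8d2<gk>'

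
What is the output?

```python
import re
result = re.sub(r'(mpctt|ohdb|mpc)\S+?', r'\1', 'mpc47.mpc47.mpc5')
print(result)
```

mpc7.mpc7.mpc

Matches: at [0:4] → 'mpc4'; at [6:10] → 'mpc4'; at [12:16] → 'mpc5'.
Each match is replaced using the text its own group 1 captured.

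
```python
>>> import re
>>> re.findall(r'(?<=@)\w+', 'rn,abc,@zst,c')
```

Because the assertion is zero-width, the text it checks is not consumed and won't appear in the result.
Walking the string: at [8:11] → 'zst'.
`findall` yields the raw match text (1 of them) because the pattern has no groups.

['zst']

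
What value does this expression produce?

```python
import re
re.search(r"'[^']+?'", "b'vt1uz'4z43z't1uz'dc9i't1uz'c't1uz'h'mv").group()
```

The match spans [1:8] → "'vt1uz'".

"'vt1uz'"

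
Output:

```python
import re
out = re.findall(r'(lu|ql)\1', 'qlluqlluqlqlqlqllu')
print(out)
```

['ql', 'ql']

A backreference is literal: `\1` must see the identical characters the first group matched.
Because there's exactly one group, `findall` drops the full match and keeps group 1 from each hit.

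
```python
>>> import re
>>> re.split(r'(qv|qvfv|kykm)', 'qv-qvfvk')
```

['', 'qv', '-', 'qv', 'fvk']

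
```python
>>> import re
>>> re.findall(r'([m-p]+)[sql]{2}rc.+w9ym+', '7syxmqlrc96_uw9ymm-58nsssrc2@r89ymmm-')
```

['m']

Pattern: one or more of a character in [m-p] (captured); then exactly 2 of one of [sql], then the literal 'rc'; then one or more of any character, then the literal 'w9y', then one or more of a literal 'm'.
Matches: at [4:18] match 'mqlrc96_uw9ymm', group 1 = 'm'.
`findall` collects group 1 from the one match (1 total).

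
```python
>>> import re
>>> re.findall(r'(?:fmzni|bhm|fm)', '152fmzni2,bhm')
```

['fmzni', 'bhm']

Alternation isn't longest-match — the leftmost alternative that fits at this position is chosen.
Scanning left to right: at [3:8] → 'fmzni'; at [10:13] → 'bhm'.
With no groups in the pattern, `findall` gives back each whole match — 2 here.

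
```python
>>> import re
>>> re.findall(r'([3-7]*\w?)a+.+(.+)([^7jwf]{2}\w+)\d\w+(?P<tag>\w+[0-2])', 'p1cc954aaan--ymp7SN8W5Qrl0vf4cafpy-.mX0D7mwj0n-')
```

The pattern matches zero or more of a character in [3-7], then optionally a word character (captured); then one or more of the literal 'a', then one or more of any character; then one or more of any character (captured); then exactly 2 of any character except [7jwf], then one or more of a word character (captured); then a digit, then one or more of a word character; then one or more of a word character, then a character in [0-2] (captured as 'tag').
Multiple groups make `findall` return tuples — one 4-tuple for the one match.

[('54a', 'm', 'X0D', 'j0')]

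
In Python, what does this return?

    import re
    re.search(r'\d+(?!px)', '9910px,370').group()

'991'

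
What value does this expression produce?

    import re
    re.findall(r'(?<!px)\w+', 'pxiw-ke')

The negative lookahead/lookbehind blocks any match where the forbidden context is present.
Walking the string: at [0:4] → 'pxiw'; at [5:7] → 'ke'.
No capturing groups, so `findall` returns the 2 full match strings.

['pxiw', 'ke']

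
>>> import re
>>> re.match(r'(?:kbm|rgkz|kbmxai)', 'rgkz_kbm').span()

(0, 4)

`re.match` won't scan ahead — the pattern has to work from the very first character.
The match spans [0:4] → 'rgkz'.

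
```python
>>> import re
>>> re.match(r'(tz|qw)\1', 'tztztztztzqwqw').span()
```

`re.match` won't scan ahead — the pattern has to work from the very first character.
The match spans [0:4] → 'tztz'.

(0, 4)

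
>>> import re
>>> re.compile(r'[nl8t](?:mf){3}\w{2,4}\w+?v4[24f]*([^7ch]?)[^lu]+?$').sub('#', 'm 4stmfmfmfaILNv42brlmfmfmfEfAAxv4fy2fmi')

'm 4s#'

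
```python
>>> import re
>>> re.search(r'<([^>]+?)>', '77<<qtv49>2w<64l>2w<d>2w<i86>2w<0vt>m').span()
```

(2, 10)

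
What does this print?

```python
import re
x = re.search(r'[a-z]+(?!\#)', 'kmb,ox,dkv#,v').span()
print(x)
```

The negative lookahead/lookbehind blocks any match where the forbidden context is present.
`re.search` tries every starting position until one works.
The match spans [0:3] → 'kmb'.

(0, 3)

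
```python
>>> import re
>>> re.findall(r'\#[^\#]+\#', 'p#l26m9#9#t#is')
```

With no groups in the pattern, `findall` gives back each whole match — 2 here.

['#l26m9#', '#t#']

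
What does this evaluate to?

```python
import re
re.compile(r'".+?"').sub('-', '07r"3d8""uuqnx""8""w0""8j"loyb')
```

Lazy quantifiers expand one character at a time until the remainder of the pattern can match.
Each match is replaced by '-'.

'07r-----loyb'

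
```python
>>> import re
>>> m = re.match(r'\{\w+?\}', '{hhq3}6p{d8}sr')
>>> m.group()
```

'{hhq3}'

`match` is anchored at position 0; if the pattern doesn't fit there, it returns None.
The match spans [0:6] → '{hhq3}'.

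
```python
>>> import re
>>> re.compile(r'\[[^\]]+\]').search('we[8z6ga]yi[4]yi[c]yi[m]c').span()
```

(2, 9)

`re.search` scans for the first position where the pattern succeeds.
The match spans [2:9] → '[8z6ga]'.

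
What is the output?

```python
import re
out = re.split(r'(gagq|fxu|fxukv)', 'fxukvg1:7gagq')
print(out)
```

['', 'fxu', 'kvg1:7', 'gagq', '']

Branches in `(...|...)` are attempted left-to-right; the first branch that allows the whole pattern to succeed is taken.
With a capturing group present, the delimiter's captured portion is kept in the result list.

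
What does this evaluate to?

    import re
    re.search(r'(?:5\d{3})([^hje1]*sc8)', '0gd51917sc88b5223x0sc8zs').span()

(3, 22)

The match spans [3:22] → '51917sc88b5223x0sc8'.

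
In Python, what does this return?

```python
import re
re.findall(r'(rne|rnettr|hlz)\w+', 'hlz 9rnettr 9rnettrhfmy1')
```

['rne', 'rne']

`|` is ordered: at each position the engine commits to the first alternative that works.
Because there's exactly one group, `findall` drops the full match and keeps group 1 from each hit.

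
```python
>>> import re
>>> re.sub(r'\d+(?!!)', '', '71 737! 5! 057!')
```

' 7! 5! 7!'

Because the assertion is negative and zero-width, positions next to the forbidden text are skipped.
Matches: at [0:2] → '71'; at [3:5] → '73'; at [11:13] → '05'.
`sub` substitutes '' at each match site.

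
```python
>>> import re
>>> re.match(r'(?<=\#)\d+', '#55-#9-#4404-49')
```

None

`match` is anchored at position 0; if the pattern doesn't fit there, it returns None.
Here position 0 doesn't satisfy it, so the call returns None.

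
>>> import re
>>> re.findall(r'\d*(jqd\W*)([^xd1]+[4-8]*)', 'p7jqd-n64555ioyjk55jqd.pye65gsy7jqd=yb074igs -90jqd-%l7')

This matches zero or more of a digit; then the literal 'jqd', then zero or more of a non-word character (captured); then one or more of any character except [xd1], then zero or more of a character in [4-8] (captured).
Matches: at [1:21] match '7jqd-n64555ioyjk55jq', groups = ('jqd-', 'n64555ioyjk55jq'); at [31:50] match '7jqd=yb074igs -90jq', groups = ('jqd=', 'yb074igs -90jq').
2 groups means each result is a tuple of 2 captured strings — 2 here.

[('jqd-', 'n64555ioyjk55jq'), ('jqd=', 'yb074igs -90jq')]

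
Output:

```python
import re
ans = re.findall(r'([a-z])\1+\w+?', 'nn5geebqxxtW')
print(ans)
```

['n', 'e', 'x']

The backreference `\1` re-matches whatever the first group consumed, character for character.
`findall` collects group 1 from each match (3 total).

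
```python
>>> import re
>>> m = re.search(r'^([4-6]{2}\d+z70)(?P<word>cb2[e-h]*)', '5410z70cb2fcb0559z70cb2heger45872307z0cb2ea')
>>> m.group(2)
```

'cb2f'

This matches anchored at the start of the string; then exactly 2 of a character in [4-6], then one or more of a digit, then the literal 'z70' (captured); then the literal 'cb2', then zero or more of a character in [e-h] (captured as 'word').
`re.search` tries every starting position until one works.
The match spans [0:11] → '5410z70cb2f'.
Captured: group 1 = '5410z70', group 2 = 'cb2f'.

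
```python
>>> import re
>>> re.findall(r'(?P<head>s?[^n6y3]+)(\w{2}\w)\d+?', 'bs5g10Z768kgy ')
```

Multiple groups make `findall` return tuples — one 2-tuple for the one match.

[('bs5g10', 'Z76')]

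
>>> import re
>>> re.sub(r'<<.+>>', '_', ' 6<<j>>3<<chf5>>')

' 6_'

Each match is replaced by '_'.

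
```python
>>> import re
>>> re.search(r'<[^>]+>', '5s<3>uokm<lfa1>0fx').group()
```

`re.search` scans for the first position where the pattern succeeds.
The match spans [2:5] → '<3>'.

'<3>'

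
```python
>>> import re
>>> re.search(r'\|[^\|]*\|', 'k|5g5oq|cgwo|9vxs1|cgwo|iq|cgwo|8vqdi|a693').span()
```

(1, 8)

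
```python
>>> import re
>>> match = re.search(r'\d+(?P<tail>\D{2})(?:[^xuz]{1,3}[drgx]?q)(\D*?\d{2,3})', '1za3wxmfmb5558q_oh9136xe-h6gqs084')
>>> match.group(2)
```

's084'

The match spans [18:33] → '9136xe-h6gqs084'.
Captured: group 1 = 'xe', group 2 = 's084'.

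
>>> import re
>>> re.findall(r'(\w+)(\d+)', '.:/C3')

[('C', '3')]

The pattern matches one or more of a word character (captured); then one or more of a digit (captured).
Matches: at [3:5] match 'C3', groups = ('C', '3').
`findall` packs the 2 group values into a tuple for every match.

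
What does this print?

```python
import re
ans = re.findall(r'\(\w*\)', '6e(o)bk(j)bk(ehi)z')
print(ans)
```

`findall` yields the raw match text (3 of them) because the pattern has no groups.

['(o)', '(j)', '(ehi)']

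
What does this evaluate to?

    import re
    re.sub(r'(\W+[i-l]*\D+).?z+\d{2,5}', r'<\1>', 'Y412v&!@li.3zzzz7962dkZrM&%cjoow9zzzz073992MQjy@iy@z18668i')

'Y412v<&!@li.>dkZrM<&%cjoow>2MQjy<@iy@>i'

This matches one or more of a non-word character, then zero or more of a character in [i-l], then one or more of a non-digit (captured); then optionally any character, then one or more of a literal 'z', then 2 to 5 of a digit.
Matches: at [5:20] → '&!@li.3zzzz7962'; at [25:42] → '&%cjoow9zzzz07399'; at [47:57] → '@iy@z18668'.
Each match is replaced using the text its own group 1 captured.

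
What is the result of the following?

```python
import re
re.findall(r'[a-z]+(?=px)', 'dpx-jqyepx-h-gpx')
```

['d', 'jqye', 'g']

The `(?=…)`/`(?<=…)` assertion just peeks at neighbouring text; it doesn't advance the match position.
Since nothing is captured, `findall` lists the 3 matched substrings directly.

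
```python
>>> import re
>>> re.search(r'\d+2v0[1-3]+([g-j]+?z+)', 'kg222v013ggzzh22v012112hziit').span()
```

(2, 13)

The pattern matches one or more of a digit, then the literal '2v0'; then one or more of a character in [1-3]; then one or more of a character in [g-j] (lazy), then one or more of a literal 'z' (captured).
The match spans [2:13] → '222v013ggzz'.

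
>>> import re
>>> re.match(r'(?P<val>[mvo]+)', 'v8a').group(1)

The match spans [0:1] → 'v'.
Captured: group 1 = 'v'.

'v'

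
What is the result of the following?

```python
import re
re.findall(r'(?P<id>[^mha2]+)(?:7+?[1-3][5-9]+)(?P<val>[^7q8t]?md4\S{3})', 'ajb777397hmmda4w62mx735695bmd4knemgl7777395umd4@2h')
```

This matches one or more of any character except [mha2] (captured as 'id'); then one or more of a literal '7' (lazy), then a character in [1-3], then one or more of a character in [5-9] (non-capturing group); then optionally any character except [7q8t], then the literal 'md4', then exactly 3 of a non-whitespace character (captured as 'val').
With 2 capturing groups, `findall` returns a 2-tuple per match.

[('x', 'bmd4kne'), ('gl777', 'umd4@2h')]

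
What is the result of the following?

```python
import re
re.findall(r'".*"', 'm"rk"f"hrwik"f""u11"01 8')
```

['"rk"f"hrwik"f""u11"']

Since nothing is captured, `findall` lists the 1 matched substring directly.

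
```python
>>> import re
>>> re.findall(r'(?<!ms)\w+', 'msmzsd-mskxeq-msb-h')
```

['msmzsd', 'mskxeq', 'msb', 'h']

Because the assertion is negative and zero-width, positions next to the forbidden text are skipped.
Walking the string: at [0:6] → 'msmzsd'; at [7:13] → 'mskxeq'; at [14:17] → 'msb'; at [18:19] → 'h'.
`findall` yields the raw match text (4 of them) because the pattern has no groups.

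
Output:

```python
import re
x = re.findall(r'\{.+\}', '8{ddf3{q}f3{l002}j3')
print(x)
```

['{ddf3{q}f3{l002}']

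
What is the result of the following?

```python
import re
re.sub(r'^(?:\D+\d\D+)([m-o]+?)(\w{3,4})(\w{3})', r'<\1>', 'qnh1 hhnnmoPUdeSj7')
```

The pattern matches anchored at the start of the string; then one or more of a non-digit, then a digit, then one or more of a non-digit (non-capturing group); then one or more of a character in [m-o] (lazy) (captured); then 3 to 4 of a word character (captured); then exactly 3 of a word character (captured).
Matches: at [0:18] → 'qnh1 hhnnmoPUdeSj7'.
The replacement refers to a captured group, so each match is rewritten using its own captured text.

'<o>'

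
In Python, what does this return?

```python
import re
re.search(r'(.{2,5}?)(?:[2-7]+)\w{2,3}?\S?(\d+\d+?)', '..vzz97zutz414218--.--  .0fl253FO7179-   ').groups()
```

Pattern: 2 to 5 of any character (lazy) (captured); then one or more of a character in [2-7] (non-capturing group); then 2 to 3 of a word character (lazy), then optionally a non-whitespace character; then one or more of a digit, then one or more of a digit (lazy) (captured).
`re.search` scans for the first position where the pattern succeeds.
The match spans [1:17] → '.vzz97zutz414218'.
Captured: group 1 = '.vzz9', group 2 = '414218'.

('.vzz9', '414218')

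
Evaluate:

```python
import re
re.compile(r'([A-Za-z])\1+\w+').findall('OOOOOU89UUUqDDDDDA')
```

['O']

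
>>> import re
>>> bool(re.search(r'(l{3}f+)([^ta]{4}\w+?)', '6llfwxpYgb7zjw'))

False

The pattern matches exactly 3 of the literal 'l', then one or more of the literal 'f' (captured); then exactly 4 of any character except [ta], then one or more of a word character (lazy) (captured).
`re.search` tries every starting position until one works.
Here nothing in the string fits, so the call returns None, and `bool(None)` is False.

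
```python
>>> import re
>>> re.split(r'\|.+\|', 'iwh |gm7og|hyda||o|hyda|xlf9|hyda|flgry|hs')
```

['iwh ', 'hs']

`split` removes every match and returns the 2 fragments in between.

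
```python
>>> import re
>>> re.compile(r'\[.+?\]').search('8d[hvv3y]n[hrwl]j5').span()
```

(2, 9)

Lazy quantifiers expand one character at a time until the remainder of the pattern can match.
The match spans [2:9] → '[hvv3y]'.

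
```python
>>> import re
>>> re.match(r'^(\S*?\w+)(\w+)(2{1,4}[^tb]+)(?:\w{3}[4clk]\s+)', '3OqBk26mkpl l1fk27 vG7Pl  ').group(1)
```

'3OqB'

The match spans [0:26] → '3OqBk26mkpl l1fk27 vG7Pl  '.
Captured: group 1 = '3OqB', group 2 = 'k', group 3 = '26mkpl l1fk27 v'.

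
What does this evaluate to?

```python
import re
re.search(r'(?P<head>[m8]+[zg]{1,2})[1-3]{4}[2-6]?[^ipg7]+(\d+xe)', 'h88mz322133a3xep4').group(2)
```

'3xe'

Pattern: one or more of one of [m8], then 1 to 2 of one of [zg] (captured as 'head'); then exactly 4 of a character in [1-3], then optionally a character in [2-6], then one or more of any character except [ipg7]; then one or more of a digit, then the literal 'xe' (captured).
Unlike `match`, `search` isn't anchored — it looks for the pattern anywhere in the string.
The match spans [1:15] → '88mz322133a3xe'.
Captured: group 1 = '88mz', group 2 = '3xe'.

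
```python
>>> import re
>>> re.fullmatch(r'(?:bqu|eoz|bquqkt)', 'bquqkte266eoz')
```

None

`re.fullmatch` requires the pattern to consume the entire string.
Here there's no way to consume every character, so the call returns None.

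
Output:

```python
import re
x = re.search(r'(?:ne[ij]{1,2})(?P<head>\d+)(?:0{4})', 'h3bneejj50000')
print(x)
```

The pattern matches the literal 'ne', then 1 to 2 of one of [ij] (non-capturing group); then one or more of a digit (captured as 'head'); then exactly 4 of a literal '0' (non-capturing group).
`search` walks the string left to right and returns the first match it finds.
Here no position works, so the call returns None.

None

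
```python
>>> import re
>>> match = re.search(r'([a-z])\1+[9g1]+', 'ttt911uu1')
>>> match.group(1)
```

A backreference is literal: `\1` must see the identical characters the first group matched.
`re.search` tries every starting position until one works.
The match spans [0:6] → 'ttt911'.
Captured: group 1 = 't'.

't'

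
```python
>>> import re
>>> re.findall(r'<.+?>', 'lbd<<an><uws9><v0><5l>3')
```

['<<an>', '<uws9>', '<v0>', '<5l>']

With the lazy modifier that quantifier settles for the fewest repetitions that let the rest of the pattern succeed (the atoms after it are unaffected and can still be greedy).
Since nothing is captured, `findall` lists the 4 matched substrings directly.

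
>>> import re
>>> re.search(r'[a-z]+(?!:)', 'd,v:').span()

Because the assertion is negative and zero-width, positions next to the forbidden text are skipped.
The match spans [0:1] → 'd'.

(0, 1)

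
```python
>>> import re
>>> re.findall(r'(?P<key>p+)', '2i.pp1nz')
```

['pp']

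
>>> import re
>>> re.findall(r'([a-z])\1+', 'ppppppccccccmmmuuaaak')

['p', 'c', 'm', 'u', 'a']

A backreference is literal: `\1` must see the identical characters the first group matched.
Matches: at [0:6] match 'pppppp', group 1 = 'p'; at [6:12] match 'cccccc', group 1 = 'c'; at [12:15] match 'mmm', group 1 = 'm'; at [15:17] match 'uu', group 1 = 'u'; at [17:20] match 'aaa', group 1 = 'a'.
With a single group, `findall` returns only what that group captured — 5 items.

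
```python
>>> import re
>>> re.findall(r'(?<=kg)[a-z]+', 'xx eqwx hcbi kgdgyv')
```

The lookaround is zero-width — it requires the adjacent text to match without consuming it, so the asserted text isn't part of the match.
Matches: at [15:19] → 'dgyv'.
With no groups in the pattern, `findall` gives back each whole match — 1 here.

['dgyv']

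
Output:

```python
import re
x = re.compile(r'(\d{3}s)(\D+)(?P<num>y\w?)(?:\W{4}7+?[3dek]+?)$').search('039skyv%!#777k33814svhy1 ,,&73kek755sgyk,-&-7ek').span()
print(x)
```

This matches exactly 3 of a digit, then the literal 's' (captured); then one or more of a non-digit (captured); then a literal 'y', then optionally a word character (captured as 'num'); then exactly 4 of a non-word character, then one or more of the literal '7' (lazy), then one or more of one of [3dek] (lazy) (non-capturing group); then anchored at the end.
Unlike `match`, `search` isn't anchored — it looks for the pattern anywhere in the string.
The match spans [33:47] → '755sgyk,-&-7ek'.
Captured: group 1 = '755s', group 2 = 'g', group 3 = 'yk'.

(33, 47)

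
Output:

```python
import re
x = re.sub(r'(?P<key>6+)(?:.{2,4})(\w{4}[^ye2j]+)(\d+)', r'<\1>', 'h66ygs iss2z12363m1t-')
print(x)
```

h<66>m1t-

The pattern matches one or more of a literal '6' (captured as 'key'); then 2 to 4 of any character (non-capturing group); then exactly 4 of a word character, then one or more of any character except [ye2j] (captured); then one or more of a digit (captured).
Matches: at [1:17] → '66ygs iss2z12363'.
Each match is replaced using the text its own group 1 captured.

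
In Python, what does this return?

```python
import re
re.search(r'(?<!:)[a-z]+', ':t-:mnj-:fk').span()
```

The negative lookahead/lookbehind blocks any match where the forbidden context is present.
The match spans [5:7] → 'nj'.

(5, 7)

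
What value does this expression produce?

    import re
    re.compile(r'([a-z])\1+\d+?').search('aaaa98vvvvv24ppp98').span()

(0, 5)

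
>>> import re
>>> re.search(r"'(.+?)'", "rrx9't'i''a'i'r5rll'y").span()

(4, 7)

The `?` after the quantifier makes it lazy — it takes as little as possible before letting the rest of the pattern try.
Unlike `match`, `search` isn't anchored — it looks for the pattern anywhere in the string.
The match spans [4:7] → "'t'".
Captured: group 1 = 't'.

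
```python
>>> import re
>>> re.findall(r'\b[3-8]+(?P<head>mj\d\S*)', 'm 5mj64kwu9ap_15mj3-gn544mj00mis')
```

The pattern matches a word boundary (`\b`, zero-width); then one or more of a character in [3-8]; then the literal 'mj', then a digit, then zero or more of a non-whitespace character (captured as 'head').
Walking the string: at [2:32] match '5mj64kwu9ap_15mj3-gn544mj00mis', group 1 = 'mj64kwu9ap_15mj3-gn544mj00mis'.
One capturing group, so `findall` returns just the captured substring from the one match — 1 in all.

['mj64kwu9ap_15mj3-gn544mj00mis']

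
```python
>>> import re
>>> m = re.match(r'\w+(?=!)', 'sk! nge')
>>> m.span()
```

With `match`, the pattern is implicitly anchored at the beginning.
The match spans [0:2] → 'sk'.

(0, 2)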